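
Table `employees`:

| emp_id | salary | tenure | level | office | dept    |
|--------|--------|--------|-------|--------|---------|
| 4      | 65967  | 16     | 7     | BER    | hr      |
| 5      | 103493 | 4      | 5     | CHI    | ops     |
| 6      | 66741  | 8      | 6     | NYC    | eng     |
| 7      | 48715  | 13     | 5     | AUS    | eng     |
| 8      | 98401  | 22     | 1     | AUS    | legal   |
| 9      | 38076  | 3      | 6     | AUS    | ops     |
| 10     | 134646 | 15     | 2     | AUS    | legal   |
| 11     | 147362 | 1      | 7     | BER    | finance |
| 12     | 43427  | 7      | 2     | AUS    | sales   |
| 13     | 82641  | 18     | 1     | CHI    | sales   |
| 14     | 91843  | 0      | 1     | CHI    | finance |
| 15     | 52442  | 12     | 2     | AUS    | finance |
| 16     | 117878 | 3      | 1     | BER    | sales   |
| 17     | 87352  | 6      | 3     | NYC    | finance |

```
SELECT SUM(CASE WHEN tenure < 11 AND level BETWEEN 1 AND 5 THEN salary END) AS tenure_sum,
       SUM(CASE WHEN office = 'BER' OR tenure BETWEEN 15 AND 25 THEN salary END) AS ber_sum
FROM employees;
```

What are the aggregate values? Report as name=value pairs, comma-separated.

tenure_sum=443993, ber_sum=646895

[tenure_sum: tenure < 11 AND level BETWEEN 1 AND 5]
emp_id=4: ✗
emp_id=5: ✓ → 103493
emp_id=6: ✗
emp_id=7: ✗
emp_id=8: ✗
emp_id=9: ✗
emp_id=10: ✗
emp_id=11: ✗
emp_id=12: ✓ → 43427
emp_id=13: ✗
emp_id=14: ✓ → 91843
emp_id=15: ✗
emp_id=16: ✓ → 117878
emp_id=17: ✓ → 87352
tenure_sum = 103493 + 43427 + 91843 + 117878 + 87352 = 443993
—
[ber_sum: office = 'BER' OR tenure BETWEEN 15 AND 25]
emp_id=4: ✓ → 65967
emp_id=5: ✗
emp_id=6: ✗
emp_id=7: ✗
emp_id=8: ✓ → 98401
emp_id=9: ✗
emp_id=10: ✓ → 134646
emp_id=11: ✓ → 147362
emp_id=12: ✗
emp_id=13: ✓ → 82641
emp_id=14: ✗
emp_id=15: ✗
emp_id=16: ✓ → 117878
emp_id=17: ✗
ber_sum = 65967 + 98401 + 134646 + 147362 + 82641 + 117878 = 646895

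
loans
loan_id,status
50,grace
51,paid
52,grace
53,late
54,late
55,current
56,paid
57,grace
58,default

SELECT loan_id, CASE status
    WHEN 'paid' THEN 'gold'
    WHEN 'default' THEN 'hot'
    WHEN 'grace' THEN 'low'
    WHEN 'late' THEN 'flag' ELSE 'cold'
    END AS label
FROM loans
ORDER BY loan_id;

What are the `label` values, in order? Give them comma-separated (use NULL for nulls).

loan_id=50: status='grace' → low
loan_id=51: status='paid' → gold
loan_id=52: status='grace' → low
loan_id=53: status='late' → flag
loan_id=54: status='late' → flag
loan_id=55: ELSE → cold
loan_id=56: status='paid' → gold
loan_id=57: status='grace' → low
loan_id=58: status='default' → hot

low, gold, low, flag, flag, cold, gold, low, hot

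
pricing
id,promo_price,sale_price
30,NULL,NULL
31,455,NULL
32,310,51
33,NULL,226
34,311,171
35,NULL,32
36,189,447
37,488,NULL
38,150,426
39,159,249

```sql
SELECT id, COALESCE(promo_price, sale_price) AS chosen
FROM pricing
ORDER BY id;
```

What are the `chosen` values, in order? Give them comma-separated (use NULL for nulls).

NULL, 455, 310, 226, 311, 32, 189, 488, 150, 159

id=30: promo_price=NULL, sale_price=NULL (all NULL) → NULL
id=31: promo_price=455 → 455
id=32: promo_price=310 → 310
id=33: promo_price=NULL, sale_price=226 → 226
id=34: promo_price=311 → 311
id=35: promo_price=NULL, sale_price=32 → 32
id=36: promo_price=189 → 189
id=37: promo_price=488 → 488
id=38: promo_price=150 → 150
id=39: promo_price=159 → 159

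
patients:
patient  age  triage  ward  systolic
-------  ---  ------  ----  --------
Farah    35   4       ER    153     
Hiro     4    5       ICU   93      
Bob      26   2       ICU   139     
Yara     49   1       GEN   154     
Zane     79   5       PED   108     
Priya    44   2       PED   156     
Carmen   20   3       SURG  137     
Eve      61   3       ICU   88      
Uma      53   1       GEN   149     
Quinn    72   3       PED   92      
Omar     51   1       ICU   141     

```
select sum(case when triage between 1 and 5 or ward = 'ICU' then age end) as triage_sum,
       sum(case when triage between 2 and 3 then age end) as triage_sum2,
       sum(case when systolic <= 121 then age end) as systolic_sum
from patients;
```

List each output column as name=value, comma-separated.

triage_sum=494, triage_sum2=223, systolic_sum=216

[triage_sum: triage between 1 and 5 or ward = 'ICU']
patient=Farah: ✓ → 35
patient=Hiro: ✓ → 4
patient=Bob: ✓ → 26
patient=Yara: ✓ → 49
patient=Zane: ✓ → 79
patient=Priya: ✓ → 44
patient=Carmen: ✓ → 20
patient=Eve: ✓ → 61
patient=Uma: ✓ → 53
patient=Quinn: ✓ → 72
patient=Omar: ✓ → 51
triage_sum = 35 + 4 + 26 + 49 + 79 + 44 + 20 + 61 + 53 + 72 + 51 = 494
—
[triage_sum2: triage between 2 and 3]
patient=Farah: ✗
patient=Hiro: ✗
patient=Bob: ✓ → 26
patient=Yara: ✗
patient=Zane: ✗
patient=Priya: ✓ → 44
patient=Carmen: ✓ → 20
patient=Eve: ✓ → 61
patient=Uma: ✗
patient=Quinn: ✓ → 72
patient=Omar: ✗
triage_sum2 = 26 + 44 + 20 + 61 + 72 = 223
—
[systolic_sum: systolic <= 121]
patient=Farah: ✗
patient=Hiro: ✓ → 4
patient=Bob: ✗
patient=Yara: ✗
patient=Zane: ✓ → 79
patient=Priya: ✗
patient=Carmen: ✗
patient=Eve: ✓ → 61
patient=Uma: ✗
patient=Quinn: ✓ → 72
patient=Omar: ✗
systolic_sum = 4 + 79 + 61 + 72 = 216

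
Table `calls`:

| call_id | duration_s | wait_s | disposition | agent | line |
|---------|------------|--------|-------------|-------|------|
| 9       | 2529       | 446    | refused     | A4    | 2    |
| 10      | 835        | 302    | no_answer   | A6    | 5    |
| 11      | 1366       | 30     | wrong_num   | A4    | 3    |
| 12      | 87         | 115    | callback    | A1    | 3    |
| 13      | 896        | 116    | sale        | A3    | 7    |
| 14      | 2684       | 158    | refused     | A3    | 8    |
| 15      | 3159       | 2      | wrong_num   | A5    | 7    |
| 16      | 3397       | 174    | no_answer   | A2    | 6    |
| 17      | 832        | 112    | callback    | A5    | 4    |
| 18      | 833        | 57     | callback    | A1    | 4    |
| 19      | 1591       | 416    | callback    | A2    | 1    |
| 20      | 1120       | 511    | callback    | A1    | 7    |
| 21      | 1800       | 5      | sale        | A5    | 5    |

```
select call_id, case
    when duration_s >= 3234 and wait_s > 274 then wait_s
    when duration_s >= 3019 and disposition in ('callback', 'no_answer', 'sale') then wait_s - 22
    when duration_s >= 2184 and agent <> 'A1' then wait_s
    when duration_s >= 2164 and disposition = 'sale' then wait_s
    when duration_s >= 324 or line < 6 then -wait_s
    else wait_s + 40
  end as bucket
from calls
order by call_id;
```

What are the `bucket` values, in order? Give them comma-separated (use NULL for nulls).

call_id=9: duration_s >= 2184 and agent <> 'A1' → 446
call_id=10: duration_s >= 324 or line < 6 → -302
call_id=11: duration_s >= 324 or line < 6 → -30
call_id=12: duration_s >= 324 or line < 6 → -115
call_id=13: duration_s >= 324 or line < 6 → -116
call_id=14: duration_s >= 2184 and agent <> 'A1' → 158
call_id=15: duration_s >= 2184 and agent <> 'A1' → 2
call_id=16: duration_s >= 3019 and disposition in ('callback', 'no_answer', 'sale') → 152
call_id=17: duration_s >= 324 or line < 6 → -112
call_id=18: duration_s >= 324 or line < 6 → -57
call_id=19: duration_s >= 324 or line < 6 → -416
call_id=20: duration_s >= 324 or line < 6 → -511
call_id=21: duration_s >= 324 or line < 6 → -5

446, -302, -30, -115, -116, 158, 2, 152, -112, -57, -416, -511, -5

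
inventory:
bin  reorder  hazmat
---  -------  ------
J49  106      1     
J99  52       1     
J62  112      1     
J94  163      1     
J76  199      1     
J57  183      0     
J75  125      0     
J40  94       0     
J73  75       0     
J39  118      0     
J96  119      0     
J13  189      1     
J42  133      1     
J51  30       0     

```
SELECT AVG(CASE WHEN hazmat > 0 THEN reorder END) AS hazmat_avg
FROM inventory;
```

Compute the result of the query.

136.2857142857

bin=J49: ✓ → 106
bin=J99: ✓ → 52
bin=J62: ✓ → 112
bin=J94: ✓ → 163
bin=J76: ✓ → 199
bin=J57: ✗
bin=J75: ✗
bin=J40: ✗
bin=J73: ✗
bin=J39: ✗
bin=J96: ✗
bin=J13: ✓ → 189
bin=J42: ✓ → 133
bin=J51: ✗
hazmat_avg = (106 + 52 + 112 + 163 + 199 + 189 + 133) / 7 = 136.2857142857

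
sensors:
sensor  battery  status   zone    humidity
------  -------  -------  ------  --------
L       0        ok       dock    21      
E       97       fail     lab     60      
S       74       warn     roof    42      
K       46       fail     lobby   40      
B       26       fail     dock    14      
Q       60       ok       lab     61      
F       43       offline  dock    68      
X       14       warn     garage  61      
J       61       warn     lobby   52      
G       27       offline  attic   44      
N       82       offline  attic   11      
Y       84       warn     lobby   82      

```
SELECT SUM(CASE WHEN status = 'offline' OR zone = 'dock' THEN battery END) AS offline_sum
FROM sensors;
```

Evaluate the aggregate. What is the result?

sensor=L: ✓ → 0
sensor=E: ✗
sensor=S: ✗
sensor=K: ✗
sensor=B: ✓ → 26
sensor=Q: ✗
sensor=F: ✓ → 43
sensor=X: ✗
sensor=J: ✗
sensor=G: ✓ → 27
sensor=N: ✓ → 82
sensor=Y: ✗
offline_sum = 26 + 43 + 27 + 82 = 178

178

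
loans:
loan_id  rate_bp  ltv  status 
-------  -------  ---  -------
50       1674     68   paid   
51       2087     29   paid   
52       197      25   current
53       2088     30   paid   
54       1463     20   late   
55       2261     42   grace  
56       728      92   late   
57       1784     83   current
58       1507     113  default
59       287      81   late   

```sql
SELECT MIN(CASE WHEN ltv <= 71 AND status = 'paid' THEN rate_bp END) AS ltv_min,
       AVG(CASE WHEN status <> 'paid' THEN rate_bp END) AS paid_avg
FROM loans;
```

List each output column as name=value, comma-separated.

[ltv_min: ltv <= 71 AND status = 'paid']
loan_id=50: ✓ → 1674
loan_id=51: ✓ → 2087
loan_id=52: ✗
loan_id=53: ✓ → 2088
loan_id=54: ✗
loan_id=55: ✗
loan_id=56: ✗
loan_id=57: ✗
loan_id=58: ✗
loan_id=59: ✗
ltv_min = MIN(1674, 2087, 2088) = 1674
—
[paid_avg: status <> 'paid']
loan_id=50: ✗
loan_id=51: ✗
loan_id=52: ✓ → 197
loan_id=53: ✗
loan_id=54: ✓ → 1463
loan_id=55: ✓ → 2261
loan_id=56: ✓ → 728
loan_id=57: ✓ → 1784
loan_id=58: ✓ → 1507
loan_id=59: ✓ → 287
paid_avg = (197 + 1463 + 2261 + 728 + 1784 + 1507 + 287) / 7 = 1175.2857142857

ltv_min=1674, paid_avg=1175.2857142857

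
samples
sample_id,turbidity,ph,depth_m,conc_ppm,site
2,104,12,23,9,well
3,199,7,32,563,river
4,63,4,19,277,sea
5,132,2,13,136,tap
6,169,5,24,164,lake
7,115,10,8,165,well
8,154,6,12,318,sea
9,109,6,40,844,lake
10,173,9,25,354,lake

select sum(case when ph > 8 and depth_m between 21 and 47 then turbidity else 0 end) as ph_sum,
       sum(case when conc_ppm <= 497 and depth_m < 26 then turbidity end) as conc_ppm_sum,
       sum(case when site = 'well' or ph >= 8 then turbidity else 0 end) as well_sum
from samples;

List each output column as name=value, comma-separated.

[ph_sum: ph > 8 and depth_m between 21 and 47]
sample_id=2: ✓ → 104
sample_id=3: ✗
sample_id=4: ✗
sample_id=5: ✗
sample_id=6: ✗
sample_id=7: ✗
sample_id=8: ✗
sample_id=9: ✗
sample_id=10: ✓ → 173
ph_sum = 104 + 173 = 277
—
[conc_ppm_sum: conc_ppm <= 497 and depth_m < 26]
sample_id=2: ✓ → 104
sample_id=3: ✗
sample_id=4: ✓ → 63
sample_id=5: ✓ → 132
sample_id=6: ✓ → 169
sample_id=7: ✓ → 115
sample_id=8: ✓ → 154
sample_id=9: ✗
sample_id=10: ✓ → 173
conc_ppm_sum = 104 + 63 + 132 + 169 + 115 + 154 + 173 = 910
—
[well_sum: site = 'well' or ph >= 8]
sample_id=2: ✓ → 104
sample_id=3: ✗
sample_id=4: ✗
sample_id=5: ✗
sample_id=6: ✗
sample_id=7: ✓ → 115
sample_id=8: ✗
sample_id=9: ✗
sample_id=10: ✓ → 173
well_sum = 104 + 115 + 173 = 392

ph_sum=277, conc_ppm_sum=910, well_sum=392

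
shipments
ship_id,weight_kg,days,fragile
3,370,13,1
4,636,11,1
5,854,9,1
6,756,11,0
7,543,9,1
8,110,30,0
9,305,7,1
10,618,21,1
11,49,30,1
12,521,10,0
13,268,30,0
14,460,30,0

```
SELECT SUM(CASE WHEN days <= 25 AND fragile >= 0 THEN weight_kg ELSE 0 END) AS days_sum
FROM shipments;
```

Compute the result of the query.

ship_id=3: ✓ → 370
ship_id=4: ✓ → 636
ship_id=5: ✓ → 854
ship_id=6: ✓ → 756
ship_id=7: ✓ → 543
ship_id=8: ✗
ship_id=9: ✓ → 305
ship_id=10: ✓ → 618
ship_id=11: ✗
ship_id=12: ✓ → 521
ship_id=13: ✗
ship_id=14: ✗
days_sum = 370 + 636 + 854 + 756 + 543 + 305 + 618 + 521 = 4603

4603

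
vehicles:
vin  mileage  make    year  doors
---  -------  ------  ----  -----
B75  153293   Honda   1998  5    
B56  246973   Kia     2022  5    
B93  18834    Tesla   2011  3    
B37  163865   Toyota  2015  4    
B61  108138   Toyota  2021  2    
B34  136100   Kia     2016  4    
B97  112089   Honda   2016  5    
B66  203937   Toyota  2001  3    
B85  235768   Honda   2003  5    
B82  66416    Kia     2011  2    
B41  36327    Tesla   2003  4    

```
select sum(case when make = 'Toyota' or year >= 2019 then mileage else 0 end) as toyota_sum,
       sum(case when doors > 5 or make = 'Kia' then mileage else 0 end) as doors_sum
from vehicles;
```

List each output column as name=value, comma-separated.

toyota_sum=722913, doors_sum=449489

[toyota_sum: make = 'Toyota' or year >= 2019]
vin=B75: ✗
vin=B56: ✓ → 246973
vin=B93: ✗
vin=B37: ✓ → 163865
vin=B61: ✓ → 108138
vin=B34: ✗
vin=B97: ✗
vin=B66: ✓ → 203937
vin=B85: ✗
vin=B82: ✗
vin=B41: ✗
toyota_sum = 246973 + 163865 + 108138 + 203937 = 722913
—
[doors_sum: doors > 5 or make = 'Kia']
vin=B75: ✗
vin=B56: ✓ → 246973
vin=B93: ✗
vin=B37: ✗
vin=B61: ✗
vin=B34: ✓ → 136100
vin=B97: ✗
vin=B66: ✗
vin=B85: ✗
vin=B82: ✓ → 66416
vin=B41: ✗
doors_sum = 246973 + 136100 + 66416 = 449489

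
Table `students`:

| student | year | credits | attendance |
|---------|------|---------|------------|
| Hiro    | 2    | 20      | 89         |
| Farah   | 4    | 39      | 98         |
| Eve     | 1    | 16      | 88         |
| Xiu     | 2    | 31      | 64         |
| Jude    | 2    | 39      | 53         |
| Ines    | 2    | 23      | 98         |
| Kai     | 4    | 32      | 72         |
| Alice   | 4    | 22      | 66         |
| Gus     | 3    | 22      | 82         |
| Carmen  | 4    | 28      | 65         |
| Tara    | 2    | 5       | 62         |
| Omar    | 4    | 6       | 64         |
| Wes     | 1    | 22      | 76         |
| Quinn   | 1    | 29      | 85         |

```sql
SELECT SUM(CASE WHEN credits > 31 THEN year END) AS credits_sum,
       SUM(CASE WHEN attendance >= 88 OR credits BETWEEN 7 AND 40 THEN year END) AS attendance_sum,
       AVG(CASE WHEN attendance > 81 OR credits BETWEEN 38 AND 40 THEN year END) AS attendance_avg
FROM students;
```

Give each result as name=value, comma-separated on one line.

[credits_sum: credits > 31]
student=Hiro: ✗
student=Farah: ✓ → 4
student=Eve: ✗
student=Xiu: ✗
student=Jude: ✓ → 2
student=Ines: ✗
student=Kai: ✓ → 4
student=Alice: ✗
student=Gus: ✗
student=Carmen: ✗
student=Tara: ✗
student=Omar: ✗
student=Wes: ✗
student=Quinn: ✗
credits_sum = 4 + 2 + 4 = 10
—
[attendance_sum: attendance >= 88 OR credits BETWEEN 7 AND 40]
student=Hiro: ✓ → 2
student=Farah: ✓ → 4
student=Eve: ✓ → 1
student=Xiu: ✓ → 2
student=Jude: ✓ → 2
student=Ines: ✓ → 2
student=Kai: ✓ → 4
student=Alice: ✓ → 4
student=Gus: ✓ → 3
student=Carmen: ✓ → 4
student=Tara: ✗
student=Omar: ✗
student=Wes: ✓ → 1
student=Quinn: ✓ → 1
attendance_sum = 2 + 4 + 1 + 2 + 2 + 2 + 4 + 4 + 3 + 4 + 1 + 1 = 30
—
[attendance_avg: attendance > 81 OR credits BETWEEN 38 AND 40]
student=Hiro: ✓ → 2
student=Farah: ✓ → 4
student=Eve: ✓ → 1
student=Xiu: ✗
student=Jude: ✓ → 2
student=Ines: ✓ → 2
student=Kai: ✗
student=Alice: ✗
student=Gus: ✓ → 3
student=Carmen: ✗
student=Tara: ✗
student=Omar: ✗
student=Wes: ✗
student=Quinn: ✓ → 1
attendance_avg = (2 + 4 + 1 + 2 + 2 + 3 + 1) / 7 = 2.1428571429

credits_sum=10, attendance_sum=30, attendance_avg=2.1428571429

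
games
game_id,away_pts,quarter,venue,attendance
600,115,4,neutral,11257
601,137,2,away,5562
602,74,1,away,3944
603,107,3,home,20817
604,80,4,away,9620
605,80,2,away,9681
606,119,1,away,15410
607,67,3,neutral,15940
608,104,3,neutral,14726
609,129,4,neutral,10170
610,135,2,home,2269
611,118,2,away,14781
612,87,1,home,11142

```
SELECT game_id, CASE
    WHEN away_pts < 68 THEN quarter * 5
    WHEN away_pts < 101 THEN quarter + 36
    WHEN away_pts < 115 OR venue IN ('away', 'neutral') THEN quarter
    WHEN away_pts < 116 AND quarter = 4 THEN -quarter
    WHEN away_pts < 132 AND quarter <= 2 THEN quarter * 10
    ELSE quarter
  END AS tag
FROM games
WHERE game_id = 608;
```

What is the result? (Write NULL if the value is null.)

game_id = 608: away_pts=104, quarter=3, venue=neutral, attendance=14726.
away_pts < 68 → false
away_pts < 101 → false
away_pts < 115 OR venue IN ('away', 'neutral') → true → 3

3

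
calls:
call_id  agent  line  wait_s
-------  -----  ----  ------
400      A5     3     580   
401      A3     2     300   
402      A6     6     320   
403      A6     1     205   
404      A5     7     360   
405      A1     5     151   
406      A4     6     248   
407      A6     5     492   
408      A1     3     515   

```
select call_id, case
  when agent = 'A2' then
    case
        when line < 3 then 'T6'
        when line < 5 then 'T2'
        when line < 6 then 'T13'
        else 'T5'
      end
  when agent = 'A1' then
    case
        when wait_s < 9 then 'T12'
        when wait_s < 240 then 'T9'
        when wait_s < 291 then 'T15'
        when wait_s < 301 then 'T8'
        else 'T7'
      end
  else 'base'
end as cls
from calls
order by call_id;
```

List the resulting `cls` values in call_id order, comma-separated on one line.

base, base, base, base, base, T9, base, base, T7

call_id=400: agent='A5' → outer ELSE → base
call_id=401: agent='A3' → outer ELSE → base
call_id=402: agent='A6' → outer ELSE → base
call_id=403: agent='A6' → outer ELSE → base
call_id=404: agent='A5' → outer ELSE → base
call_id=405: agent='A1' → inner[wait_s < 240] → T9
call_id=406: agent='A4' → outer ELSE → base
call_id=407: agent='A6' → outer ELSE → base
call_id=408: agent='A1' → inner[ELSE] → T7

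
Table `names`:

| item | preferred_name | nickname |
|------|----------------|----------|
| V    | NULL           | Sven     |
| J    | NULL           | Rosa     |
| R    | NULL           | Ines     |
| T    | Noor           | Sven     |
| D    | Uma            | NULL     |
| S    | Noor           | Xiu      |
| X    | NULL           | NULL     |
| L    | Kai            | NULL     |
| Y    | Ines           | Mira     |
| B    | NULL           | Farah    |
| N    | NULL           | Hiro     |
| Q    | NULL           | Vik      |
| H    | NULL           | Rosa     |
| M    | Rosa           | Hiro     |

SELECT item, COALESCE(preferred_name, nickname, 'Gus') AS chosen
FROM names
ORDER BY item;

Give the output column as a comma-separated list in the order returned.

Farah, Uma, Rosa, Rosa, Kai, Rosa, Hiro, Vik, Ines, Noor, Noor, Sven, Gus, Ines

item=B: preferred_name=NULL, nickname=Farah → Farah
item=D: preferred_name=Uma → Uma
item=H: preferred_name=NULL, nickname=Rosa → Rosa
item=J: preferred_name=NULL, nickname=Rosa → Rosa
item=L: preferred_name=Kai → Kai
item=M: preferred_name=Rosa → Rosa
item=N: preferred_name=NULL, nickname=Hiro → Hiro
item=Q: preferred_name=NULL, nickname=Vik → Vik
item=R: preferred_name=NULL, nickname=Ines → Ines
item=S: preferred_name=Noor → Noor
item=T: preferred_name=Noor → Noor
item=V: preferred_name=NULL, nickname=Sven → Sven
item=X: preferred_name=NULL, nickname=NULL, → literal Gus → Gus
item=Y: preferred_name=Ines → Ines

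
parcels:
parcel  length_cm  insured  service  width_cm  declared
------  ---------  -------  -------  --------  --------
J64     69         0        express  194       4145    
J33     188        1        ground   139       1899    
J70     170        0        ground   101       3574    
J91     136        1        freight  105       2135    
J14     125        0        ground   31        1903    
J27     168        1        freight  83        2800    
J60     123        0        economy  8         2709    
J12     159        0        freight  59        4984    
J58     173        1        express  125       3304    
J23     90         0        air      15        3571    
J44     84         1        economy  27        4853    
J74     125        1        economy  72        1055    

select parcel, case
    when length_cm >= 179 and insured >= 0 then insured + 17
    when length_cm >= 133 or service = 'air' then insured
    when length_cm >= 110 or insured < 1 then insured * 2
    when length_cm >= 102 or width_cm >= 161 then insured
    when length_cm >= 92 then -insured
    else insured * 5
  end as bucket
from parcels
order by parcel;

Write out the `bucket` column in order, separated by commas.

0, 0, 0, 1, 18, 5, 1, 0, 0, 0, 2, 1

parcel=J12: length_cm >= 133 or service = 'air' → 0
parcel=J14: length_cm >= 110 or insured < 1 → 0
parcel=J23: length_cm >= 133 or service = 'air' → 0
parcel=J27: length_cm >= 133 or service = 'air' → 1
parcel=J33: length_cm >= 179 and insured >= 0 → 18
parcel=J44: ELSE → 5
parcel=J58: length_cm >= 133 or service = 'air' → 1
parcel=J60: length_cm >= 110 or insured < 1 → 0
parcel=J64: length_cm >= 110 or insured < 1 → 0
parcel=J70: length_cm >= 133 or service = 'air' → 0
parcel=J74: length_cm >= 110 or insured < 1 → 2
parcel=J91: length_cm >= 133 or service = 'air' → 1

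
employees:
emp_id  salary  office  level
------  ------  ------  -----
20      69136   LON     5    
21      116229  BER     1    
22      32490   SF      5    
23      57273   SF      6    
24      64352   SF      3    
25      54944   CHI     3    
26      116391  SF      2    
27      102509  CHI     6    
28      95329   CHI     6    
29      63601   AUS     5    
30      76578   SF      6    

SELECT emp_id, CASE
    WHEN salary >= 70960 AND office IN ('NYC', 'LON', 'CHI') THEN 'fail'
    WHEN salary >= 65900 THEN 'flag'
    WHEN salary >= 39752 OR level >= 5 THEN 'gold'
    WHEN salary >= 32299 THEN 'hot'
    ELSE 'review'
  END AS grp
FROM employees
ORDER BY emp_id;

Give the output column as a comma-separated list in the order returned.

emp_id=20: salary >= 65900 → flag
emp_id=21: salary >= 65900 → flag
emp_id=22: salary >= 39752 OR level >= 5 → gold
emp_id=23: salary >= 39752 OR level >= 5 → gold
emp_id=24: salary >= 39752 OR level >= 5 → gold
emp_id=25: salary >= 39752 OR level >= 5 → gold
emp_id=26: salary >= 65900 → flag
emp_id=27: salary >= 70960 AND office IN ('NYC', 'LON', 'CHI') → fail
emp_id=28: salary >= 70960 AND office IN ('NYC', 'LON', 'CHI') → fail
emp_id=29: salary >= 39752 OR level >= 5 → gold
emp_id=30: salary >= 65900 → flag

flag, flag, gold, gold, gold, gold, flag, fail, fail, gold, flag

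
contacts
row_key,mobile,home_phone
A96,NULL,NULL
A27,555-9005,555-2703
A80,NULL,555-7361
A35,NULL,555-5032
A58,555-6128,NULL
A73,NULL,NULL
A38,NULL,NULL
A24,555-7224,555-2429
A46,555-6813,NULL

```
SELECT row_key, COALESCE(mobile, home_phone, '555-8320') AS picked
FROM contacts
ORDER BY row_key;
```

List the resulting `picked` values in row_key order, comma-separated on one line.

555-7224, 555-9005, 555-5032, 555-8320, 555-6813, 555-6128, 555-8320, 555-7361, 555-8320

row_key=A24: mobile=555-7224 → 555-7224
row_key=A27: mobile=555-9005 → 555-9005
row_key=A35: mobile=NULL, home_phone=555-5032 → 555-5032
row_key=A38: mobile=NULL, home_phone=NULL, → literal 555-8320 → 555-8320
row_key=A46: mobile=555-6813 → 555-6813
row_key=A58: mobile=555-6128 → 555-6128
row_key=A73: mobile=NULL, home_phone=NULL, → literal 555-8320 → 555-8320
row_key=A80: mobile=NULL, home_phone=555-7361 → 555-7361
row_key=A96: mobile=NULL, home_phone=NULL, → literal 555-8320 → 555-8320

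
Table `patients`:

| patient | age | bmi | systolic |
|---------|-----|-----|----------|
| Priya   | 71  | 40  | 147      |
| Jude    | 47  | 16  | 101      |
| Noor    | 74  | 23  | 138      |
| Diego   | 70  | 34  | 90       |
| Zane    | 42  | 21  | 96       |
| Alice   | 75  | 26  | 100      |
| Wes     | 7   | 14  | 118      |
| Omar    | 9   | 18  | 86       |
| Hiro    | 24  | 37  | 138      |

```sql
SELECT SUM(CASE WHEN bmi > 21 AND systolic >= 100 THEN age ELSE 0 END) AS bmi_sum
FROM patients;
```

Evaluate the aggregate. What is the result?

patient=Priya: ✓ → 71
patient=Jude: ✗
patient=Noor: ✓ → 74
patient=Diego: ✗
patient=Zane: ✗
patient=Alice: ✓ → 75
patient=Wes: ✗
patient=Omar: ✗
patient=Hiro: ✓ → 24
bmi_sum = 71 + 74 + 75 + 24 = 244

244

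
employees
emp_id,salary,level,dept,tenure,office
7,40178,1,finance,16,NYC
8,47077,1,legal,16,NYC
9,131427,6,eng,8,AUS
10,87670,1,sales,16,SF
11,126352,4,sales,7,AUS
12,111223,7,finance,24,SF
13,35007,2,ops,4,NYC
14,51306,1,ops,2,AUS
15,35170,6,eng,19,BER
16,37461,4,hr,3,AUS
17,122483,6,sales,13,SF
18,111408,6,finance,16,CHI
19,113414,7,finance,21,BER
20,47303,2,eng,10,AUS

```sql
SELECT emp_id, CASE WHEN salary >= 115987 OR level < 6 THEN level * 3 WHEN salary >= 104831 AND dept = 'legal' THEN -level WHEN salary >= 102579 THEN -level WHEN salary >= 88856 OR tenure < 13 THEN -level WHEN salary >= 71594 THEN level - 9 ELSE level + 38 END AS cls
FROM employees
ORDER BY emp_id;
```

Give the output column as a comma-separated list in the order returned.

emp_id=7: salary >= 115987 OR level < 6 → 3
emp_id=8: salary >= 115987 OR level < 6 → 3
emp_id=9: salary >= 115987 OR level < 6 → 18
emp_id=10: salary >= 115987 OR level < 6 → 3
emp_id=11: salary >= 115987 OR level < 6 → 12
emp_id=12: salary >= 102579 → -7
emp_id=13: salary >= 115987 OR level < 6 → 6
emp_id=14: salary >= 115987 OR level < 6 → 3
emp_id=15: ELSE → 44
emp_id=16: salary >= 115987 OR level < 6 → 12
emp_id=17: salary >= 115987 OR level < 6 → 18
emp_id=18: salary >= 102579 → -6
emp_id=19: salary >= 102579 → -7
emp_id=20: salary >= 115987 OR level < 6 → 6

3, 3, 18, 3, 12, -7, 6, 3, 44, 12, 18, -6, -7, 6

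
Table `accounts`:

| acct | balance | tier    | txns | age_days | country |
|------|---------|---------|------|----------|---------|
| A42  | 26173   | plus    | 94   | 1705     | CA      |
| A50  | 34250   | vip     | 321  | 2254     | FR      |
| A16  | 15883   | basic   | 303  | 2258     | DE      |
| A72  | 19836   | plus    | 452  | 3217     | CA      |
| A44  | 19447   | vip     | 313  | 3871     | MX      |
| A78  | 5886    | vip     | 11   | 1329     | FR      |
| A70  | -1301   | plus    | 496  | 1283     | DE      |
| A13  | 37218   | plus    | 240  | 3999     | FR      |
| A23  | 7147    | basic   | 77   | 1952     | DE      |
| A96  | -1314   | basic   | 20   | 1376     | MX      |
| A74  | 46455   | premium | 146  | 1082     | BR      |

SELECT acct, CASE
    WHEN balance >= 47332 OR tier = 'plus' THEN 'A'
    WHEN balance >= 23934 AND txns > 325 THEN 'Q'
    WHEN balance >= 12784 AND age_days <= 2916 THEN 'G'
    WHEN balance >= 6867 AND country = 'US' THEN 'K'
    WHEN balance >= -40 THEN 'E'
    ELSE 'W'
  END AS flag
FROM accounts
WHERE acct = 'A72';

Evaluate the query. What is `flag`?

acct = A72: balance=19836, tier=plus, txns=452, age_days=3217, country=CA.
balance >= 47332 OR tier = 'plus' → true → A

A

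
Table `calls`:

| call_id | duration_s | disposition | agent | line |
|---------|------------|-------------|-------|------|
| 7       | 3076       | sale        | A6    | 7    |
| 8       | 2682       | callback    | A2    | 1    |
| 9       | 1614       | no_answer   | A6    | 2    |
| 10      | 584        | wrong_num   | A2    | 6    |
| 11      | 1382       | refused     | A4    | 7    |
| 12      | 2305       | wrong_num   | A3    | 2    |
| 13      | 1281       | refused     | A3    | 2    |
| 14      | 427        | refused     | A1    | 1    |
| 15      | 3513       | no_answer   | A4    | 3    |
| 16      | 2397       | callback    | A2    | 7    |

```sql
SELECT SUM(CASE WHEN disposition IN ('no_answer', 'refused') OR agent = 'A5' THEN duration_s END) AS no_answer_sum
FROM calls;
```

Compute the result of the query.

8217

call_id=7: ✗
call_id=8: ✗
call_id=9: ✓ → 1614
call_id=10: ✗
call_id=11: ✓ → 1382
call_id=12: ✗
call_id=13: ✓ → 1281
call_id=14: ✓ → 427
call_id=15: ✓ → 3513
call_id=16: ✗
no_answer_sum = 1614 + 1382 + 1281 + 427 + 3513 = 8217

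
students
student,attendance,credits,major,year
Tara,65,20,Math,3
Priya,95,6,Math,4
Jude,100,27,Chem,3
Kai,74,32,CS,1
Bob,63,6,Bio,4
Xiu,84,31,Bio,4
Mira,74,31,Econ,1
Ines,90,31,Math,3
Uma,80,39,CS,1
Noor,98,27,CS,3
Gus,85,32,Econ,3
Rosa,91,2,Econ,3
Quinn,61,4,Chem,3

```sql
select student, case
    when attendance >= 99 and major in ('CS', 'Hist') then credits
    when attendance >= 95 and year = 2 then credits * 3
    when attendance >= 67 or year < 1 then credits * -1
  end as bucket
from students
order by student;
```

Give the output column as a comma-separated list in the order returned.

NULL, -32, -31, -27, -32, -31, -27, -6, NULL, -2, NULL, -39, -31

student=Bob: (no match → NULL) → NULL
student=Gus: attendance >= 67 or year < 1 → -32
student=Ines: attendance >= 67 or year < 1 → -31
student=Jude: attendance >= 67 or year < 1 → -27
student=Kai: attendance >= 67 or year < 1 → -32
student=Mira: attendance >= 67 or year < 1 → -31
student=Noor: attendance >= 67 or year < 1 → -27
student=Priya: attendance >= 67 or year < 1 → -6
student=Quinn: (no match → NULL) → NULL
student=Rosa: attendance >= 67 or year < 1 → -2
student=Tara: (no match → NULL) → NULL
student=Uma: attendance >= 67 or year < 1 → -39
student=Xiu: attendance >= 67 or year < 1 → -31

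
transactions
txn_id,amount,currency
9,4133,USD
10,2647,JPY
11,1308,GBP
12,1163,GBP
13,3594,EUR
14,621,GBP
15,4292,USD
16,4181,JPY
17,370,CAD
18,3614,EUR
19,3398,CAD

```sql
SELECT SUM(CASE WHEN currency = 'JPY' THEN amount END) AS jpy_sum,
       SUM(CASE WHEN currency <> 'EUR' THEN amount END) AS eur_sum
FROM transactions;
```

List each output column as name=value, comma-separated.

jpy_sum=6828, eur_sum=22113

[jpy_sum: currency = 'JPY']
txn_id=9: ✗
txn_id=10: ✓ → 2647
txn_id=11: ✗
txn_id=12: ✗
txn_id=13: ✗
txn_id=14: ✗
txn_id=15: ✗
txn_id=16: ✓ → 4181
txn_id=17: ✗
txn_id=18: ✗
txn_id=19: ✗
jpy_sum = 2647 + 4181 = 6828
—
[eur_sum: currency <> 'EUR']
txn_id=9: ✓ → 4133
txn_id=10: ✓ → 2647
txn_id=11: ✓ → 1308
txn_id=12: ✓ → 1163
txn_id=13: ✗
txn_id=14: ✓ → 621
txn_id=15: ✓ → 4292
txn_id=16: ✓ → 4181
txn_id=17: ✓ → 370
txn_id=18: ✗
txn_id=19: ✓ → 3398
eur_sum = 4133 + 2647 + 1308 + 1163 + 621 + 4292 + 4181 + 370 + 3398 = 22113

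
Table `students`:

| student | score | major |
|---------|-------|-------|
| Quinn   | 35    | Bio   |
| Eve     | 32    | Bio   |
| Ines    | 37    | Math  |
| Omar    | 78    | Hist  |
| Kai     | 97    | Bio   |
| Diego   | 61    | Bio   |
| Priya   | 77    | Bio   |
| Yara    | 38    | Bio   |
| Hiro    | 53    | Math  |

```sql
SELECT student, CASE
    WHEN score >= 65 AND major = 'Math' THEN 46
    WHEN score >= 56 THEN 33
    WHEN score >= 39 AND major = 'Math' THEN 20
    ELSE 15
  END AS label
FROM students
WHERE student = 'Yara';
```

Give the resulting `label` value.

student = Yara: score=38, major=Bio.
score >= 65 AND major = 'Math' → false
score >= 56 → false
score >= 39 AND major = 'Math' → false
No prior WHEN matched → ELSE → 15

15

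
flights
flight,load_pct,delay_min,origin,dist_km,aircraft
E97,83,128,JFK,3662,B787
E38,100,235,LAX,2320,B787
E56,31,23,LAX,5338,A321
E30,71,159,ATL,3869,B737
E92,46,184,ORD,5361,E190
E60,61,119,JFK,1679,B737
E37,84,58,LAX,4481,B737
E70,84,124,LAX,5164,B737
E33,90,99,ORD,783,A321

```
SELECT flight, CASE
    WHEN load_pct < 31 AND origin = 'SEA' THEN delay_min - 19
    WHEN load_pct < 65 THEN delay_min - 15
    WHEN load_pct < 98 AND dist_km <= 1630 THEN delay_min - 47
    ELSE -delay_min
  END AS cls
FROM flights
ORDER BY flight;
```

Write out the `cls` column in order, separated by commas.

-159, 52, -58, -235, 8, 104, -124, 169, -128

flight=E30: ELSE → -159
flight=E33: load_pct < 98 AND dist_km <= 1630 → 52
flight=E37: ELSE → -58
flight=E38: ELSE → -235
flight=E56: load_pct < 65 → 8
flight=E60: load_pct < 65 → 104
flight=E70: ELSE → -124
flight=E92: load_pct < 65 → 169
flight=E97: ELSE → -128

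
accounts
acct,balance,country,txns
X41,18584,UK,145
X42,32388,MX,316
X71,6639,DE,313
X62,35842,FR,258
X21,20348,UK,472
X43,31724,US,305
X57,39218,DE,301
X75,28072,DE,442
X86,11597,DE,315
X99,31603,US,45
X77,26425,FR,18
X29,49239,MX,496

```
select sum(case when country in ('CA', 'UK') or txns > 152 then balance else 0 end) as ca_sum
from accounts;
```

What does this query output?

acct=X41: ✓ → 18584
acct=X42: ✓ → 32388
acct=X71: ✓ → 6639
acct=X62: ✓ → 35842
acct=X21: ✓ → 20348
acct=X43: ✓ → 31724
acct=X57: ✓ → 39218
acct=X75: ✓ → 28072
acct=X86: ✓ → 11597
acct=X99: ✗
acct=X77: ✗
acct=X29: ✓ → 49239
ca_sum = 18584 + 32388 + 6639 + 35842 + 20348 + 31724 + 39218 + 28072 + 11597 + 49239 = 273651

273651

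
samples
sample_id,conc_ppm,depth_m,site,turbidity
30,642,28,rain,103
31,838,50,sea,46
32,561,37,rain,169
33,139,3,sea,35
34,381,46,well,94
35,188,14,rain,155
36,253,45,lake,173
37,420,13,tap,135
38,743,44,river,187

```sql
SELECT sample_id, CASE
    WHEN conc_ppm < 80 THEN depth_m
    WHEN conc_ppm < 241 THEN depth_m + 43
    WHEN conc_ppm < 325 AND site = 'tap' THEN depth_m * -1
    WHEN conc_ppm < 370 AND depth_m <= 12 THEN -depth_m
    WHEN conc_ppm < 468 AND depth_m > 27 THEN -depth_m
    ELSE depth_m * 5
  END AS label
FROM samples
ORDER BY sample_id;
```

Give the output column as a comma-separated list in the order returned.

140, 250, 185, 46, -46, 57, -45, 65, 220

sample_id=30: ELSE → 140
sample_id=31: ELSE → 250
sample_id=32: ELSE → 185
sample_id=33: conc_ppm < 241 → 46
sample_id=34: conc_ppm < 468 AND depth_m > 27 → -46
sample_id=35: conc_ppm < 241 → 57
sample_id=36: conc_ppm < 468 AND depth_m > 27 → -45
sample_id=37: ELSE → 65
sample_id=38: ELSE → 220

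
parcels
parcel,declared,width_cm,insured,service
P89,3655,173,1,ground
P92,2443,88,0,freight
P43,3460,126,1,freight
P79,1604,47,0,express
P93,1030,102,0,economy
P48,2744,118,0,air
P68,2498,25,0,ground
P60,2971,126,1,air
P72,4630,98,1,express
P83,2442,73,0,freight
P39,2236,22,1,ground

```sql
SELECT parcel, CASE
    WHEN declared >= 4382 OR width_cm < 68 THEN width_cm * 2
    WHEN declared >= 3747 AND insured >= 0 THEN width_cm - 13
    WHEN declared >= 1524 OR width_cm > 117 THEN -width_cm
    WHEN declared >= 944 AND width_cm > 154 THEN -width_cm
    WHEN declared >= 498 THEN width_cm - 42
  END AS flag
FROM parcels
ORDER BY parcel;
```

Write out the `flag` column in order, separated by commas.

44, -126, -118, -126, 50, 196, 94, -73, -173, -88, 60

parcel=P39: declared >= 4382 OR width_cm < 68 → 44
parcel=P43: declared >= 1524 OR width_cm > 117 → -126
parcel=P48: declared >= 1524 OR width_cm > 117 → -118
parcel=P60: declared >= 1524 OR width_cm > 117 → -126
parcel=P68: declared >= 4382 OR width_cm < 68 → 50
parcel=P72: declared >= 4382 OR width_cm < 68 → 196
parcel=P79: declared >= 4382 OR width_cm < 68 → 94
parcel=P83: declared >= 1524 OR width_cm > 117 → -73
parcel=P89: declared >= 1524 OR width_cm > 117 → -173
parcel=P92: declared >= 1524 OR width_cm > 117 → -88
parcel=P93: declared >= 498 → 60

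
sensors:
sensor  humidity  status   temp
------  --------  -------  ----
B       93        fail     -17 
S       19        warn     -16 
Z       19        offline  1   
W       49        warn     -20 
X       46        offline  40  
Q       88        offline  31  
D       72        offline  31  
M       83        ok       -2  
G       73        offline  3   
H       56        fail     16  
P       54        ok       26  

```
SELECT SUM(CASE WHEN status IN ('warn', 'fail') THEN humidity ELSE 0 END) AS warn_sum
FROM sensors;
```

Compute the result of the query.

sensor=B: ✓ → 93
sensor=S: ✓ → 19
sensor=Z: ✗
sensor=W: ✓ → 49
sensor=X: ✗
sensor=Q: ✗
sensor=D: ✗
sensor=M: ✗
sensor=G: ✗
sensor=H: ✓ → 56
sensor=P: ✗
warn_sum = 93 + 19 + 49 + 56 = 217

217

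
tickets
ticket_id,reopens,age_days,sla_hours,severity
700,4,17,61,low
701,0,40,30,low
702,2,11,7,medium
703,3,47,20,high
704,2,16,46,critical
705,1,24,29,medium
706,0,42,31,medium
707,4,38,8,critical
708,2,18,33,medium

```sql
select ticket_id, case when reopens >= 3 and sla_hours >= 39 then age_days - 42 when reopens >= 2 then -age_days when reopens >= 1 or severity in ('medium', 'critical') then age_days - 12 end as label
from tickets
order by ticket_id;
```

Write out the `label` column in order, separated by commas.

-25, NULL, -11, -47, -16, 12, 30, -38, -18

ticket_id=700: reopens >= 3 and sla_hours >= 39 → -25
ticket_id=701: (no match → NULL) → NULL
ticket_id=702: reopens >= 2 → -11
ticket_id=703: reopens >= 2 → -47
ticket_id=704: reopens >= 2 → -16
ticket_id=705: reopens >= 1 or severity in ('medium', 'critical') → 12
ticket_id=706: reopens >= 1 or severity in ('medium', 'critical') → 30
ticket_id=707: reopens >= 2 → -38
ticket_id=708: reopens >= 2 → -18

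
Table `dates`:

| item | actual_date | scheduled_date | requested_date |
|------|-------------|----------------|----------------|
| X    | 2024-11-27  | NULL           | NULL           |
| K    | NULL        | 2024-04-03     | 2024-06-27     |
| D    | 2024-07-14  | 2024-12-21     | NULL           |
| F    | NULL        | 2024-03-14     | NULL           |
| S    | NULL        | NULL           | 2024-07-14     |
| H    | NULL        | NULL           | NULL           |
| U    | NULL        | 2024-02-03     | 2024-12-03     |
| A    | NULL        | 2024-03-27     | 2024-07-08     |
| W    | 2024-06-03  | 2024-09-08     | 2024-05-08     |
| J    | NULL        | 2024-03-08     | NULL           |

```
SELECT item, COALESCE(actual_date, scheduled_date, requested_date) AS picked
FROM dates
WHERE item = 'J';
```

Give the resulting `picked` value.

item = J: actual_date=NULL, scheduled_date=2024-03-08, requested_date=NULL.
actual_date=NULL, scheduled_date=2024-03-08 → 2024-03-08

2024-03-08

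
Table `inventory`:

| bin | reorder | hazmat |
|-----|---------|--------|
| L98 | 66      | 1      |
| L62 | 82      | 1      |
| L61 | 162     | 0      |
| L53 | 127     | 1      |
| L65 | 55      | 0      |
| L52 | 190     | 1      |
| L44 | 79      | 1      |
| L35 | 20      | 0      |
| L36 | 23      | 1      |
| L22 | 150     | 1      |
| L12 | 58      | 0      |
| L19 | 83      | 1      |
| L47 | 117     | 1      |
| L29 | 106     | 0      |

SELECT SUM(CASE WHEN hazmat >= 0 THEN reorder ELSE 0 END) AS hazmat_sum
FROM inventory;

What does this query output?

1318

bin=L98: ✓ → 66
bin=L62: ✓ → 82
bin=L61: ✓ → 162
bin=L53: ✓ → 127
bin=L65: ✓ → 55
bin=L52: ✓ → 190
bin=L44: ✓ → 79
bin=L35: ✓ → 20
bin=L36: ✓ → 23
bin=L22: ✓ → 150
bin=L12: ✓ → 58
bin=L19: ✓ → 83
bin=L47: ✓ → 117
bin=L29: ✓ → 106
hazmat_sum = 66 + 82 + 162 + 127 + 55 + 190 + 79 + 20 + 23 + 150 + 58 + 83 + 117 + 106 = 1318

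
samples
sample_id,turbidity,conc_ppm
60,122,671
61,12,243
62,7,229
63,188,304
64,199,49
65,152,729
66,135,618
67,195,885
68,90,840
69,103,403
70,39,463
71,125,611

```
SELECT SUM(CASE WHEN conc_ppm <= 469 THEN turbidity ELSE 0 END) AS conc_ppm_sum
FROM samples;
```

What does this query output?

548

sample_id=60: ✗
sample_id=61: ✓ → 12
sample_id=62: ✓ → 7
sample_id=63: ✓ → 188
sample_id=64: ✓ → 199
sample_id=65: ✗
sample_id=66: ✗
sample_id=67: ✗
sample_id=68: ✗
sample_id=69: ✓ → 103
sample_id=70: ✓ → 39
sample_id=71: ✗
conc_ppm_sum = 12 + 7 + 188 + 199 + 103 + 39 = 548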